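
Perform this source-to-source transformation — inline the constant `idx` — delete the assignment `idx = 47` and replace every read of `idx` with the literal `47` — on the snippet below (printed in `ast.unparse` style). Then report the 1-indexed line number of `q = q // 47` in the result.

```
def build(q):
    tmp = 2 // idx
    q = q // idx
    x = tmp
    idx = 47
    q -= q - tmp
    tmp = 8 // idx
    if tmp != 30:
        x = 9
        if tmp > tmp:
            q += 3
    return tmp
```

Transformed code:
def build(q):
    tmp = 2 // 47
    q = q // 47
    x = tmp
    q -= q - tmp
    tmp = 8 // 47
    if tmp != 30:
        x = 9
        if tmp > tmp:
            q += 3
    return tmp

3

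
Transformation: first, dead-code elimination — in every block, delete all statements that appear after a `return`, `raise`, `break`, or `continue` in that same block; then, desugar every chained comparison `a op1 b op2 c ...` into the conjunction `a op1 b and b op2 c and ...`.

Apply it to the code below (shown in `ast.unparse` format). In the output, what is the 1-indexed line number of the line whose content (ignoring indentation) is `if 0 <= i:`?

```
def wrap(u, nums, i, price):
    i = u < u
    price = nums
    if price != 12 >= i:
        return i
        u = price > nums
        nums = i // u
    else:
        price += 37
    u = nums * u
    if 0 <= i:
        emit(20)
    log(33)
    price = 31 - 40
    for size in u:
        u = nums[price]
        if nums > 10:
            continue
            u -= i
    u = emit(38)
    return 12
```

9

Transformed code:
def wrap(u, nums, i, price):
    i = u < u
    price = nums
    if price != 12 and 12 >= i:
        return i
    else:
        price += 37
    u = nums * u
    if 0 <= i:
        emit(20)
    log(33)
    price = 31 - 40
    for size in u:
        u = nums[price]
        if nums > 10:
            continue
    u = emit(38)
    return 12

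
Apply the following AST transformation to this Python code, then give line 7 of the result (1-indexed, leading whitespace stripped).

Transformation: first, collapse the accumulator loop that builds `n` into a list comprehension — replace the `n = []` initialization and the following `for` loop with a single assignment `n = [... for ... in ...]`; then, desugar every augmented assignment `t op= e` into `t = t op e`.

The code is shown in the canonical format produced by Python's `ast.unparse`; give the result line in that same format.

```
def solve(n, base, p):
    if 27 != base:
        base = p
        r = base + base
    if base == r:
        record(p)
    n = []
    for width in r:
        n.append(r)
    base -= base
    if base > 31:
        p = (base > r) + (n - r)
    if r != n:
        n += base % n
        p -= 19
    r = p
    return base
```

Transformed code:
def solve(n, base, p):
    if 27 != base:
        base = p
        r = base + base
    if base == r:
        record(p)
    n = [r for width in r]
    base = base - base
    if base > 31:
        p = (base > r) + (n - r)
    if r != n:
        n = n + base % n
        p = p - 19
    r = p
    return base

n = [r for width in r]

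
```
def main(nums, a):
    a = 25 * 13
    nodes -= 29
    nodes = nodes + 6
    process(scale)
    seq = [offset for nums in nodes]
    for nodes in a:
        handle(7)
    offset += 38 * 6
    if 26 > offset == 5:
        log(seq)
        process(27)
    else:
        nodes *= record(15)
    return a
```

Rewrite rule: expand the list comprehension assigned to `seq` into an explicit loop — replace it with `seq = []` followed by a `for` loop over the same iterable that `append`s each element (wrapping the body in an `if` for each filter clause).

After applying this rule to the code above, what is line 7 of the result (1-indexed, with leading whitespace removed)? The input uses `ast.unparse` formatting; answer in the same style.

Transformed code:
def main(nums, a):
    a = 25 * 13
    nodes -= 29
    nodes = nodes + 6
    process(scale)
    seq = []
    for nums in nodes:
        seq.append(offset)
    for nodes in a:
        handle(7)
    offset += 38 * 6
    if 26 > offset == 5:
        log(seq)
        process(27)
    else:
        nodes *= record(15)
    return a

for nums in nodes:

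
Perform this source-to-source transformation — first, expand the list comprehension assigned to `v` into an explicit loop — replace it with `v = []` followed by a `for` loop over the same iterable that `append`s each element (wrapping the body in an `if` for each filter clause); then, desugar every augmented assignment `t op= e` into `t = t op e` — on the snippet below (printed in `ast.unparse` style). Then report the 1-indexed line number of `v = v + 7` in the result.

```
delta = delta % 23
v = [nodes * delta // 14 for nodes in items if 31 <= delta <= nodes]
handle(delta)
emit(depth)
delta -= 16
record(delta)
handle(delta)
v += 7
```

11

Transformed code:
delta = delta % 23
v = []
for nodes in items:
    if 31 <= delta <= nodes:
        v.append(nodes * delta // 14)
handle(delta)
emit(depth)
delta = delta - 16
record(delta)
handle(delta)
v = v + 7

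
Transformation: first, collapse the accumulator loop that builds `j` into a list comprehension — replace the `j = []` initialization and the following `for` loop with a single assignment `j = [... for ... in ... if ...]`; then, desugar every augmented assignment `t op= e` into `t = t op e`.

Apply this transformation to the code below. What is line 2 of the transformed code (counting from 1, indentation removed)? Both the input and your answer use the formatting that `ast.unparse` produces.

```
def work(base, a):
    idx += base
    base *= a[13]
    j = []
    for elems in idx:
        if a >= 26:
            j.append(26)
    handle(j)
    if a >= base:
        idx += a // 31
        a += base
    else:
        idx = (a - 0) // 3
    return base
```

Transformed code:
def work(base, a):
    idx = idx + base
    base = base * a[13]
    j = [26 for elems in idx if a >= 26]
    handle(j)
    if a >= base:
        idx = idx + a // 31
        a = a + base
    else:
        idx = (a - 0) // 3
    return base

idx = idx + base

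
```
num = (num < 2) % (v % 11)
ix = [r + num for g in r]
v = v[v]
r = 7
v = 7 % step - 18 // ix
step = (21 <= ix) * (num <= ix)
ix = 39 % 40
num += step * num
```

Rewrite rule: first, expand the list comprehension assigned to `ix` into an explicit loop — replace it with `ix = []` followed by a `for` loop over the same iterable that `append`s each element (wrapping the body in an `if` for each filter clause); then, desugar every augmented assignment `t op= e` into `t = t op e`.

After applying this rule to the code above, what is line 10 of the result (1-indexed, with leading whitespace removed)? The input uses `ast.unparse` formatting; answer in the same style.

num = num + step * num

Transformed code:
num = (num < 2) % (v % 11)
ix = []
for g in r:
    ix.append(r + num)
v = v[v]
r = 7
v = 7 % step - 18 // ix
step = (21 <= ix) * (num <= ix)
ix = 39 % 40
num = num + step * num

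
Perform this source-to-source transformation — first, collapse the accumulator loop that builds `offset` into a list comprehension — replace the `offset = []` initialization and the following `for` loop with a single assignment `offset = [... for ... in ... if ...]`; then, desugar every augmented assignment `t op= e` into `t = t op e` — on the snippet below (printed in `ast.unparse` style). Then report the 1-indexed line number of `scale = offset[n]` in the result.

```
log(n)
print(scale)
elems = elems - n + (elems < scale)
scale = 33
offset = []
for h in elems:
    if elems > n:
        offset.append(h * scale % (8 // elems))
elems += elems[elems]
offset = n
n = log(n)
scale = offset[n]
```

9

Transformed code:
log(n)
print(scale)
elems = elems - n + (elems < scale)
scale = 33
offset = [h * scale % (8 // elems) for h in elems if elems > n]
elems = elems + elems[elems]
offset = n
n = log(n)
scale = offset[n]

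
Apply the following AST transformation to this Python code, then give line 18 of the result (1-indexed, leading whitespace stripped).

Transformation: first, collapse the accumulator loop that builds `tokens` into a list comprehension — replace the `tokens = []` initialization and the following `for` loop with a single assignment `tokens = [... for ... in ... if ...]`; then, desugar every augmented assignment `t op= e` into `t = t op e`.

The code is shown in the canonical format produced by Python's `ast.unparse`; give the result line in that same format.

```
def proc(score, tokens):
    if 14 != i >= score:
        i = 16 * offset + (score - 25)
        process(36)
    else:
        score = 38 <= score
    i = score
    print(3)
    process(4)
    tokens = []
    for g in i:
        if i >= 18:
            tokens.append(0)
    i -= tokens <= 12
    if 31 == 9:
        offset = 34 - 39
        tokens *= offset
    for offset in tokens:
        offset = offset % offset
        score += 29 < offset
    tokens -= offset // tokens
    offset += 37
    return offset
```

Transformed code:
def proc(score, tokens):
    if 14 != i >= score:
        i = 16 * offset + (score - 25)
        process(36)
    else:
        score = 38 <= score
    i = score
    print(3)
    process(4)
    tokens = [0 for g in i if i >= 18]
    i = i - (tokens <= 12)
    if 31 == 9:
        offset = 34 - 39
        tokens = tokens * offset
    for offset in tokens:
        offset = offset % offset
        score = score + (29 < offset)
    tokens = tokens - offset // tokens
    offset = offset + 37
    return offset

tokens = tokens - offset // tokens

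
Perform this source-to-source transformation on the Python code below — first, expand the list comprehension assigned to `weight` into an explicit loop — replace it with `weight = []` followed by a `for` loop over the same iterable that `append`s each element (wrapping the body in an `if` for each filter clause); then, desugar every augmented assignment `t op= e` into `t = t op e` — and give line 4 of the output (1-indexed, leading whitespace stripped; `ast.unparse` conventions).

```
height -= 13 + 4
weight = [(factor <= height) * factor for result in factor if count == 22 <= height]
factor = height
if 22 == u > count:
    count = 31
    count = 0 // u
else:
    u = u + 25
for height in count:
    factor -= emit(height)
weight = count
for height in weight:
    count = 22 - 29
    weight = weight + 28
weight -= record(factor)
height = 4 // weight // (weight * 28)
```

Transformed code:
height = height - (13 + 4)
weight = []
for result in factor:
    if count == 22 <= height:
        weight.append((factor <= height) * factor)
factor = height
if 22 == u > count:
    count = 31
    count = 0 // u
else:
    u = u + 25
for height in count:
    factor = factor - emit(height)
weight = count
for height in weight:
    count = 22 - 29
    weight = weight + 28
weight = weight - record(factor)
height = 4 // weight // (weight * 28)

if count == 22 <= height:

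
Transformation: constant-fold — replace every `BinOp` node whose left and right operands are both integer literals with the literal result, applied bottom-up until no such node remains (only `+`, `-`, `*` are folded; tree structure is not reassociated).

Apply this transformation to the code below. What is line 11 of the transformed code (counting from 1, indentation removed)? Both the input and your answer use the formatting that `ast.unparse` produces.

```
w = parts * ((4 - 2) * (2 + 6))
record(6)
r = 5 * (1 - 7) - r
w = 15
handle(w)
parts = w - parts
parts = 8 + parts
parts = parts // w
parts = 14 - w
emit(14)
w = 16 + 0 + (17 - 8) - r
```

w = 25 - r

Transformed code:
w = parts * 16
record(6)
r = -30 - r
w = 15
handle(w)
parts = w - parts
parts = 8 + parts
parts = parts // w
parts = 14 - w
emit(14)
w = 25 - r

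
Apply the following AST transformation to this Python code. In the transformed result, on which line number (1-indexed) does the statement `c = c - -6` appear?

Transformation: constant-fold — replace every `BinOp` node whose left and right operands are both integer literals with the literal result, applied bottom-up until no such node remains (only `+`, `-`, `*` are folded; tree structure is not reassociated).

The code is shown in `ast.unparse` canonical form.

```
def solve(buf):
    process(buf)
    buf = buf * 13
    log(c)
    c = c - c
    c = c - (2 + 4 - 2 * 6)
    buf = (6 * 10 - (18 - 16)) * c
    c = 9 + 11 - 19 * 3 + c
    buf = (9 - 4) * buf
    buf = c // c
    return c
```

Transformed code:
def solve(buf):
    process(buf)
    buf = buf * 13
    log(c)
    c = c - c
    c = c - -6
    buf = 58 * c
    c = -37 + c
    buf = 5 * buf
    buf = c // c
    return c

6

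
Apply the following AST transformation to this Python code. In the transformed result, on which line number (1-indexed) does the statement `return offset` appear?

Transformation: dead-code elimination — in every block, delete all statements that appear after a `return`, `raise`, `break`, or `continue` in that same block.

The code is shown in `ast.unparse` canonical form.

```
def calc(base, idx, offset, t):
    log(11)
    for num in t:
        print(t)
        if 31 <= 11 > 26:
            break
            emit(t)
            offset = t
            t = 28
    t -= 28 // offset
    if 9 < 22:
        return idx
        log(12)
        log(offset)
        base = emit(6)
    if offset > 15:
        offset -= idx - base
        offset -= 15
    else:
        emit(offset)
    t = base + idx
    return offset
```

16

Transformed code:
def calc(base, idx, offset, t):
    log(11)
    for num in t:
        print(t)
        if 31 <= 11 > 26:
            break
    t -= 28 // offset
    if 9 < 22:
        return idx
    if offset > 15:
        offset -= idx - base
        offset -= 15
    else:
        emit(offset)
    t = base + idx
    return offset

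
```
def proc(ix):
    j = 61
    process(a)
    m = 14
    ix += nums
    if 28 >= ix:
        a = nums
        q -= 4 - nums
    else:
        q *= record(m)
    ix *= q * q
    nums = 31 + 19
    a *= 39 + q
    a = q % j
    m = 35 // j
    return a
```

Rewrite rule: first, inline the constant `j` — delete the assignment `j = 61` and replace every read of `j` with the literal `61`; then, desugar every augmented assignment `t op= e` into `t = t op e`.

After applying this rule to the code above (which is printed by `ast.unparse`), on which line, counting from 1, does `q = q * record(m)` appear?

Transformed code:
def proc(ix):
    process(a)
    m = 14
    ix = ix + nums
    if 28 >= ix:
        a = nums
        q = q - (4 - nums)
    else:
        q = q * record(m)
    ix = ix * (q * q)
    nums = 31 + 19
    a = a * (39 + q)
    a = q % 61
    m = 35 // 61
    return a

9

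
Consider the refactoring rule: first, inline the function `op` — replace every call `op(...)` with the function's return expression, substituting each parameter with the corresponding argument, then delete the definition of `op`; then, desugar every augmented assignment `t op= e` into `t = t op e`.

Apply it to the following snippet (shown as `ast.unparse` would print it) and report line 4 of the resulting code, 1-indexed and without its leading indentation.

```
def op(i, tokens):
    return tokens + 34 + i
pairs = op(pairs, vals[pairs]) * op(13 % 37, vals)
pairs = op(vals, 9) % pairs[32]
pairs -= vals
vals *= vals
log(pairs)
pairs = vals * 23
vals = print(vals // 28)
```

vals = vals * vals

Transformed code:
pairs = (vals[pairs] + 34 + pairs) * (vals + 34 + 13 % 37)
pairs = (9 + 34 + vals) % pairs[32]
pairs = pairs - vals
vals = vals * vals
log(pairs)
pairs = vals * 23
vals = print(vals // 28)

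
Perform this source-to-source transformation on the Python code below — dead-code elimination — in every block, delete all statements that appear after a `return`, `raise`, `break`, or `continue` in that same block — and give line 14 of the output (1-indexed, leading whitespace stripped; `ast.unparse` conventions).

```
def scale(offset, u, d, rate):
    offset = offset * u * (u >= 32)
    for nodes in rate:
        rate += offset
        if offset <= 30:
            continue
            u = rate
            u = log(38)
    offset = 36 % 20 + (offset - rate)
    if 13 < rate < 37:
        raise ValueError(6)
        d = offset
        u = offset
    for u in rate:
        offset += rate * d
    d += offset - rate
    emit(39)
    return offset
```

return offset

Transformed code:
def scale(offset, u, d, rate):
    offset = offset * u * (u >= 32)
    for nodes in rate:
        rate += offset
        if offset <= 30:
            continue
    offset = 36 % 20 + (offset - rate)
    if 13 < rate < 37:
        raise ValueError(6)
    for u in rate:
        offset += rate * d
    d += offset - rate
    emit(39)
    return offset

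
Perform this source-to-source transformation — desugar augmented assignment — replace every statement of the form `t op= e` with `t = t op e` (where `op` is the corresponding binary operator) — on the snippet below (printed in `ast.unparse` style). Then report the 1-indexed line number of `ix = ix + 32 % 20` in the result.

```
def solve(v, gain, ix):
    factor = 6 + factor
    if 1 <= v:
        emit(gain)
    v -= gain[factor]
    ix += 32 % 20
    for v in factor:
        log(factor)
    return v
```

Transformed code:
def solve(v, gain, ix):
    factor = 6 + factor
    if 1 <= v:
        emit(gain)
    v = v - gain[factor]
    ix = ix + 32 % 20
    for v in factor:
        log(factor)
    return v

6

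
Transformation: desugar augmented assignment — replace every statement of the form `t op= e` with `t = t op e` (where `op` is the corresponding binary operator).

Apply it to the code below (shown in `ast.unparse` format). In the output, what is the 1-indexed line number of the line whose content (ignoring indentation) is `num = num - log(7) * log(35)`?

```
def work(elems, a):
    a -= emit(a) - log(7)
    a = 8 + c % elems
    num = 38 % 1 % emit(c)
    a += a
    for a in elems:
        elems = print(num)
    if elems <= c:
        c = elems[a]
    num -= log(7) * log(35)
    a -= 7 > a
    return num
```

10

Transformed code:
def work(elems, a):
    a = a - (emit(a) - log(7))
    a = 8 + c % elems
    num = 38 % 1 % emit(c)
    a = a + a
    for a in elems:
        elems = print(num)
    if elems <= c:
        c = elems[a]
    num = num - log(7) * log(35)
    a = a - (7 > a)
    return num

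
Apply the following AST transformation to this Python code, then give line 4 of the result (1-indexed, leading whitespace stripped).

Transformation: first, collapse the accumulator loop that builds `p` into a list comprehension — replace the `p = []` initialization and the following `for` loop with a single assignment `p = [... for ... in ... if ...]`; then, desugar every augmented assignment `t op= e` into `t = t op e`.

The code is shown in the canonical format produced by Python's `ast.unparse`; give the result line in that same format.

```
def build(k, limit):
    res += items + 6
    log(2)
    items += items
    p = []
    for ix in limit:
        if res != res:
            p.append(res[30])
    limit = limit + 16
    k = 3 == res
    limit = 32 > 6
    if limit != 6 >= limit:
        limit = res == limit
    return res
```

items = items + items

Transformed code:
def build(k, limit):
    res = res + (items + 6)
    log(2)
    items = items + items
    p = [res[30] for ix in limit if res != res]
    limit = limit + 16
    k = 3 == res
    limit = 32 > 6
    if limit != 6 >= limit:
        limit = res == limit
    return res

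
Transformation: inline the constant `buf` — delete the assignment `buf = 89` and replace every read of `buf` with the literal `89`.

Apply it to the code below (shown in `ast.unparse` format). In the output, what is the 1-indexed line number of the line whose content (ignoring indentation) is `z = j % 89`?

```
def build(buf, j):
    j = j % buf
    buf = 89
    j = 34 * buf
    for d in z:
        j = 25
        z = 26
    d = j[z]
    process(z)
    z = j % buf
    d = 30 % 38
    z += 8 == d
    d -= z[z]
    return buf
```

9

Transformed code:
def build(buf, j):
    j = j % 89
    j = 34 * 89
    for d in z:
        j = 25
        z = 26
    d = j[z]
    process(z)
    z = j % 89
    d = 30 % 38
    z += 8 == d
    d -= z[z]
    return 89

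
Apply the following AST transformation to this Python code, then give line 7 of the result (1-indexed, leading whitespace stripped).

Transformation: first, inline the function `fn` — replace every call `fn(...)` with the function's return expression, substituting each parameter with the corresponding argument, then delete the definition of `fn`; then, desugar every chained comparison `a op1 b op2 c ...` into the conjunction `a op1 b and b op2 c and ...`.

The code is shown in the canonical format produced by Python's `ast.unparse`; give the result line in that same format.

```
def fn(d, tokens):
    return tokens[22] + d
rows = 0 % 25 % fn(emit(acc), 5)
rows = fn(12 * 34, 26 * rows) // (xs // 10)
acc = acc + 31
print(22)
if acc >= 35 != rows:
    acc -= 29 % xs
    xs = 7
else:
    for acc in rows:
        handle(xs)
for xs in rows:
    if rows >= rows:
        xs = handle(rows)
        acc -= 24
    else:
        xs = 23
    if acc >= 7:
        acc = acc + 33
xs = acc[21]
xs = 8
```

Transformed code:
rows = 0 % 25 % (5[22] + emit(acc))
rows = ((26 * rows)[22] + 12 * 34) // (xs // 10)
acc = acc + 31
print(22)
if acc >= 35 and 35 != rows:
    acc -= 29 % xs
    xs = 7
else:
    for acc in rows:
        handle(xs)
for xs in rows:
    if rows >= rows:
        xs = handle(rows)
        acc -= 24
    else:
        xs = 23
    if acc >= 7:
        acc = acc + 33
xs = acc[21]
xs = 8

xs = 7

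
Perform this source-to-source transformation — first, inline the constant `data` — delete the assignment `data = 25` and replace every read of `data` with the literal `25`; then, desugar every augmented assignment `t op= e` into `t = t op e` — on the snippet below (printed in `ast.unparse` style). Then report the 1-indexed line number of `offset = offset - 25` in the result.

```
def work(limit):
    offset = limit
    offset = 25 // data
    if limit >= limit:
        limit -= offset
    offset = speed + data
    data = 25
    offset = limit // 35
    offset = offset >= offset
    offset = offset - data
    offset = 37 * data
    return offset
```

Transformed code:
def work(limit):
    offset = limit
    offset = 25 // 25
    if limit >= limit:
        limit = limit - offset
    offset = speed + 25
    offset = limit // 35
    offset = offset >= offset
    offset = offset - 25
    offset = 37 * 25
    return offset

9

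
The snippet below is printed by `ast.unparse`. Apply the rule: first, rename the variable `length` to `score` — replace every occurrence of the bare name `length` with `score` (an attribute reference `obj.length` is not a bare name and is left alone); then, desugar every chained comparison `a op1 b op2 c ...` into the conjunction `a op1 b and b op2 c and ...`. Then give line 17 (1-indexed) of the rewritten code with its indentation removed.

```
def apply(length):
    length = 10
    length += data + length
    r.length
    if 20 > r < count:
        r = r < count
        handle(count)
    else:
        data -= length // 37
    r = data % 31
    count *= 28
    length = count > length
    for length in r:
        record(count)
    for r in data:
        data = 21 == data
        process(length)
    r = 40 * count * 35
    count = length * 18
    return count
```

process(score)

Transformed code:
def apply(score):
    score = 10
    score += data + score
    r.length
    if 20 > r and r < count:
        r = r < count
        handle(count)
    else:
        data -= score // 37
    r = data % 31
    count *= 28
    score = count > score
    for score in r:
        record(count)
    for r in data:
        data = 21 == data
        process(score)
    r = 40 * count * 35
    count = score * 18
    return count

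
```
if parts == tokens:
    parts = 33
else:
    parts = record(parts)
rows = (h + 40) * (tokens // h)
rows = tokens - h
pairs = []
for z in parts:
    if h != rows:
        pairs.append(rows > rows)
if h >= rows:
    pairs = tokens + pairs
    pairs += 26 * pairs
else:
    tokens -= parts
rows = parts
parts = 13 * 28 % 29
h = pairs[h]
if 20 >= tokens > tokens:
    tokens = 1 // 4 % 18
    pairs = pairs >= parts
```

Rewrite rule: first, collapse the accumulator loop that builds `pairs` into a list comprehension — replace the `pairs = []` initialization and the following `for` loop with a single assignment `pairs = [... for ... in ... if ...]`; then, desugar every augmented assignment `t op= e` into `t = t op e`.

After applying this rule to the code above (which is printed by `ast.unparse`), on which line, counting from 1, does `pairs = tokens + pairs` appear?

Transformed code:
if parts == tokens:
    parts = 33
else:
    parts = record(parts)
rows = (h + 40) * (tokens // h)
rows = tokens - h
pairs = [rows > rows for z in parts if h != rows]
if h >= rows:
    pairs = tokens + pairs
    pairs = pairs + 26 * pairs
else:
    tokens = tokens - parts
rows = parts
parts = 13 * 28 % 29
h = pairs[h]
if 20 >= tokens > tokens:
    tokens = 1 // 4 % 18
    pairs = pairs >= parts

9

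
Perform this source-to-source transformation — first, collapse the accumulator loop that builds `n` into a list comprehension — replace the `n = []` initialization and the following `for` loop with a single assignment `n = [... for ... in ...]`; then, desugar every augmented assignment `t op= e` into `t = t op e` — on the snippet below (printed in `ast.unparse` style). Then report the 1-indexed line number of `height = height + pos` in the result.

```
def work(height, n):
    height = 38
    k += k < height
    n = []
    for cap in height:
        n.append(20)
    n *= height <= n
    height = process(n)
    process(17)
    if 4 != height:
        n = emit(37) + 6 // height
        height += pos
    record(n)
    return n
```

10

Transformed code:
def work(height, n):
    height = 38
    k = k + (k < height)
    n = [20 for cap in height]
    n = n * (height <= n)
    height = process(n)
    process(17)
    if 4 != height:
        n = emit(37) + 6 // height
        height = height + pos
    record(n)
    return n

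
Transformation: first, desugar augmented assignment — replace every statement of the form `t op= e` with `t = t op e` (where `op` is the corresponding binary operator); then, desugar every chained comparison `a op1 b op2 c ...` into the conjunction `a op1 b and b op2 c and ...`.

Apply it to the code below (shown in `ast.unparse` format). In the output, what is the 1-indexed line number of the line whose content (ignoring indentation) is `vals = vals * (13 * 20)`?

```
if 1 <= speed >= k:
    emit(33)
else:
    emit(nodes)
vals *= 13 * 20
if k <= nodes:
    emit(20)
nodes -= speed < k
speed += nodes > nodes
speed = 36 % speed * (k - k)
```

Transformed code:
if 1 <= speed and speed >= k:
    emit(33)
else:
    emit(nodes)
vals = vals * (13 * 20)
if k <= nodes:
    emit(20)
nodes = nodes - (speed < k)
speed = speed + (nodes > nodes)
speed = 36 % speed * (k - k)

5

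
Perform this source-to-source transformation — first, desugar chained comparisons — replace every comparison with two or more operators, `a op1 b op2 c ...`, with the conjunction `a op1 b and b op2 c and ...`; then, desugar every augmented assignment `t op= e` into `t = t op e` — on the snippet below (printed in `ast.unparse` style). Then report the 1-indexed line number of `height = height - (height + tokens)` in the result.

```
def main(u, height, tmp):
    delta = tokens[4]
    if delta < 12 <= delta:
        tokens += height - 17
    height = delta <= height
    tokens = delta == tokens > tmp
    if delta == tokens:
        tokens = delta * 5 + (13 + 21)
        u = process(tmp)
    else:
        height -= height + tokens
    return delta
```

Transformed code:
def main(u, height, tmp):
    delta = tokens[4]
    if delta < 12 and 12 <= delta:
        tokens = tokens + (height - 17)
    height = delta <= height
    tokens = delta == tokens and tokens > tmp
    if delta == tokens:
        tokens = delta * 5 + (13 + 21)
        u = process(tmp)
    else:
        height = height - (height + tokens)
    return delta

11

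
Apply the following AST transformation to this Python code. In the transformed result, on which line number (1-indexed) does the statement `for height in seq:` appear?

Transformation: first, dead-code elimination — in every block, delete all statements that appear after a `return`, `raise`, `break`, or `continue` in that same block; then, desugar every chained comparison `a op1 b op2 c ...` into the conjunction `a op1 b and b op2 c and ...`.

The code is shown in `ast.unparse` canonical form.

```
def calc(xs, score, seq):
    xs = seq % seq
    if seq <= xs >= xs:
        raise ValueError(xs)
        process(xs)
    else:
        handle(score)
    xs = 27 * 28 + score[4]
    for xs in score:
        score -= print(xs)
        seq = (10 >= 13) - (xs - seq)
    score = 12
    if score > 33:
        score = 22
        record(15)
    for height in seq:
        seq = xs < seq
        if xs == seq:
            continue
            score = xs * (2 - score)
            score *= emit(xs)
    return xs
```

15

Transformed code:
def calc(xs, score, seq):
    xs = seq % seq
    if seq <= xs and xs >= xs:
        raise ValueError(xs)
    else:
        handle(score)
    xs = 27 * 28 + score[4]
    for xs in score:
        score -= print(xs)
        seq = (10 >= 13) - (xs - seq)
    score = 12
    if score > 33:
        score = 22
        record(15)
    for height in seq:
        seq = xs < seq
        if xs == seq:
            continue
    return xs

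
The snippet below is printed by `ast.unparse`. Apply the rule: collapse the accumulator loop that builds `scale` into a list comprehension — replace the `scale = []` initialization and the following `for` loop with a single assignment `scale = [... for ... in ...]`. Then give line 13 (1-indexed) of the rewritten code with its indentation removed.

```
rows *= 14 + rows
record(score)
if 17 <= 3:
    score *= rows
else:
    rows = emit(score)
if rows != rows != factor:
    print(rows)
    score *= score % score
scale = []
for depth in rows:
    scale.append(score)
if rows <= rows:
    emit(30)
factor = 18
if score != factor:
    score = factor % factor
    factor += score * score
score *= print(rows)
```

Transformed code:
rows *= 14 + rows
record(score)
if 17 <= 3:
    score *= rows
else:
    rows = emit(score)
if rows != rows != factor:
    print(rows)
    score *= score % score
scale = [score for depth in rows]
if rows <= rows:
    emit(30)
factor = 18
if score != factor:
    score = factor % factor
    factor += score * score
score *= print(rows)

factor = 18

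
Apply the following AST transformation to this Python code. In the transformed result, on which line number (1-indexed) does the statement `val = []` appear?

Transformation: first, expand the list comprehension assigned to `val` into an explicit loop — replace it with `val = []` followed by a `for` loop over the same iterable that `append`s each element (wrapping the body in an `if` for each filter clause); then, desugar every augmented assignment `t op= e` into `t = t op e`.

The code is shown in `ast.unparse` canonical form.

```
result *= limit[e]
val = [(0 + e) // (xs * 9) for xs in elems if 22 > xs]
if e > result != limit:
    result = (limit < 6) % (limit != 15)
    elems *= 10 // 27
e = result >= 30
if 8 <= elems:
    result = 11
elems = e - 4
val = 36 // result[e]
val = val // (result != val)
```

Transformed code:
result = result * limit[e]
val = []
for xs in elems:
    if 22 > xs:
        val.append((0 + e) // (xs * 9))
if e > result != limit:
    result = (limit < 6) % (limit != 15)
    elems = elems * (10 // 27)
e = result >= 30
if 8 <= elems:
    result = 11
elems = e - 4
val = 36 // result[e]
val = val // (result != val)

2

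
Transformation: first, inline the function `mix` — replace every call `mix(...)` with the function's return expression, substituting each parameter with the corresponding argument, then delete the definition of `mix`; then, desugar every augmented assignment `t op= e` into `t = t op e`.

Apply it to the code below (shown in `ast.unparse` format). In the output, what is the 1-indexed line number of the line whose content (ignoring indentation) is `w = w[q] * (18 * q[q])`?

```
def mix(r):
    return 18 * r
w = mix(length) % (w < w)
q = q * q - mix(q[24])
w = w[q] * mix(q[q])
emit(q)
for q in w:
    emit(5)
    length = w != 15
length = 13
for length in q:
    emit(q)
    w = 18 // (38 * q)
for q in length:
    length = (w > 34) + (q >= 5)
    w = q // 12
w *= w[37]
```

3

Transformed code:
w = 18 * length % (w < w)
q = q * q - 18 * q[24]
w = w[q] * (18 * q[q])
emit(q)
for q in w:
    emit(5)
    length = w != 15
length = 13
for length in q:
    emit(q)
    w = 18 // (38 * q)
for q in length:
    length = (w > 34) + (q >= 5)
    w = q // 12
w = w * w[37]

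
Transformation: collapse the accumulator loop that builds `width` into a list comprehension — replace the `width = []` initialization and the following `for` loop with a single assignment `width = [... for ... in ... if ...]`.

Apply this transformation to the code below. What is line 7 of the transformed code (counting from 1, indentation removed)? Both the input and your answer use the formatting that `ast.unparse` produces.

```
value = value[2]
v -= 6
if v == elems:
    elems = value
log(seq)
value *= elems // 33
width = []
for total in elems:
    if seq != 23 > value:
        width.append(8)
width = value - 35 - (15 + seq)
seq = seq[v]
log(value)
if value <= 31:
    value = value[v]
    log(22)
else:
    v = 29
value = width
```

Transformed code:
value = value[2]
v -= 6
if v == elems:
    elems = value
log(seq)
value *= elems // 33
width = [8 for total in elems if seq != 23 > value]
width = value - 35 - (15 + seq)
seq = seq[v]
log(value)
if value <= 31:
    value = value[v]
    log(22)
else:
    v = 29
value = width

width = [8 for total in elems if seq != 23 > value]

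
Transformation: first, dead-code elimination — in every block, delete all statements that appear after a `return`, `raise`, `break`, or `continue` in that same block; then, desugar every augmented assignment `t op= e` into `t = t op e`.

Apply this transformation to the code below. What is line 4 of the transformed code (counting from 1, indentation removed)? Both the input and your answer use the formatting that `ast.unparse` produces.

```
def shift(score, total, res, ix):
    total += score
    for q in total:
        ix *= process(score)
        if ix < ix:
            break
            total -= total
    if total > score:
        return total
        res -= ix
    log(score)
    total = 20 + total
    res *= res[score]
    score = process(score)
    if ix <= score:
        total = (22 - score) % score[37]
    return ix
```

ix = ix * process(score)

Transformed code:
def shift(score, total, res, ix):
    total = total + score
    for q in total:
        ix = ix * process(score)
        if ix < ix:
            break
    if total > score:
        return total
    log(score)
    total = 20 + total
    res = res * res[score]
    score = process(score)
    if ix <= score:
        total = (22 - score) % score[37]
    return ix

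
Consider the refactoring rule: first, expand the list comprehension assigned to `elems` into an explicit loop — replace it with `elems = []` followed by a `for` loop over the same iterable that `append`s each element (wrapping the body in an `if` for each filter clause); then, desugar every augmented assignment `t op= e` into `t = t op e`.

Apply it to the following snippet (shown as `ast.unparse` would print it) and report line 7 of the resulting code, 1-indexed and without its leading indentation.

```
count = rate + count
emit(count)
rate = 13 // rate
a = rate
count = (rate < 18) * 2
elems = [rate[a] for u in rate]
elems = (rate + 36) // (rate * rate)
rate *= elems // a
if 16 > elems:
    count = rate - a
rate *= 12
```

for u in rate:

Transformed code:
count = rate + count
emit(count)
rate = 13 // rate
a = rate
count = (rate < 18) * 2
elems = []
for u in rate:
    elems.append(rate[a])
elems = (rate + 36) // (rate * rate)
rate = rate * (elems // a)
if 16 > elems:
    count = rate - a
rate = rate * 12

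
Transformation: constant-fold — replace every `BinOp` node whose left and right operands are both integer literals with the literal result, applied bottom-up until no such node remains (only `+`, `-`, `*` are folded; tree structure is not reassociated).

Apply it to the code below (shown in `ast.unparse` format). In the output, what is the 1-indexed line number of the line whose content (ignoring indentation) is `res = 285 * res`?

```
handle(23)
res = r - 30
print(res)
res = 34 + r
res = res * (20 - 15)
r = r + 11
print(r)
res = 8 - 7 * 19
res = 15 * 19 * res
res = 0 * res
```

9

Transformed code:
handle(23)
res = r - 30
print(res)
res = 34 + r
res = res * 5
r = r + 11
print(r)
res = -125
res = 285 * res
res = 0 * res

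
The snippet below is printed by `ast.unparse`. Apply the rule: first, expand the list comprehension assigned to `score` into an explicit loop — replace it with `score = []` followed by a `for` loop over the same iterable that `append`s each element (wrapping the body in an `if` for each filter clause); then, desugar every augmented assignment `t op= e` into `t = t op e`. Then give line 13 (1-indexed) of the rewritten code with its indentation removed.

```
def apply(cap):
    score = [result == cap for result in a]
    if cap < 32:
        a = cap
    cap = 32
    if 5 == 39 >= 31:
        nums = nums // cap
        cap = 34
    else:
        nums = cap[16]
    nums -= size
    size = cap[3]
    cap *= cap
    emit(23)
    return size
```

nums = nums - size

Transformed code:
def apply(cap):
    score = []
    for result in a:
        score.append(result == cap)
    if cap < 32:
        a = cap
    cap = 32
    if 5 == 39 >= 31:
        nums = nums // cap
        cap = 34
    else:
        nums = cap[16]
    nums = nums - size
    size = cap[3]
    cap = cap * cap
    emit(23)
    return size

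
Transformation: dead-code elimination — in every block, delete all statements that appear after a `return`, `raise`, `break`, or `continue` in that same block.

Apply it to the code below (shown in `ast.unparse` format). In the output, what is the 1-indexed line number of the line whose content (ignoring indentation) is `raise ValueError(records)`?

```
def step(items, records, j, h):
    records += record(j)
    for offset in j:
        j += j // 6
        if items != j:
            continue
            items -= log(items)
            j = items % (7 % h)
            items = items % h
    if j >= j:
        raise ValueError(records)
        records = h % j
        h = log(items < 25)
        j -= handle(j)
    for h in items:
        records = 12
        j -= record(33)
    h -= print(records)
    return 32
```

Transformed code:
def step(items, records, j, h):
    records += record(j)
    for offset in j:
        j += j // 6
        if items != j:
            continue
    if j >= j:
        raise ValueError(records)
    for h in items:
        records = 12
        j -= record(33)
    h -= print(records)
    return 32

8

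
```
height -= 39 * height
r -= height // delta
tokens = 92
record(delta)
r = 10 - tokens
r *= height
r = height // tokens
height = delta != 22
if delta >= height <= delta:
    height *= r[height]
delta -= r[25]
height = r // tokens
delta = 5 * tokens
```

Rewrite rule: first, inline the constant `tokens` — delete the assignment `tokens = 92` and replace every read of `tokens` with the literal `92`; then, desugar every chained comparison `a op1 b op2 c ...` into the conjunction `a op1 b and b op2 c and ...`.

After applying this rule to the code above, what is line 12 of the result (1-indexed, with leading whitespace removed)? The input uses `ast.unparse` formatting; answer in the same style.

Transformed code:
height -= 39 * height
r -= height // delta
record(delta)
r = 10 - 92
r *= height
r = height // 92
height = delta != 22
if delta >= height and height <= delta:
    height *= r[height]
delta -= r[25]
height = r // 92
delta = 5 * 92

delta = 5 * 92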